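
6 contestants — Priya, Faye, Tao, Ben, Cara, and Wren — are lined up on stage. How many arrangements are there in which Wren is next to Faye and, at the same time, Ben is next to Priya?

Treat {Wren,Faye} as one block (2 orders) and {Ben,Priya} as another (2 orders).
That leaves 4 units to arrange: 2 × 2 × 4! = 4 × 24 = 96.

96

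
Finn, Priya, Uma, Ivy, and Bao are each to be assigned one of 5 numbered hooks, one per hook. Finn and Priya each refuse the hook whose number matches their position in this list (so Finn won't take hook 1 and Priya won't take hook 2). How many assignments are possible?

Let Aᵢ (for i ∈ {1, 2}) be the placements that put person i in their forbidden hook. Any j of these fix j positions, leaving (5−j)! ways to fill the rest, and there are C(2,j) ways to pick which j.
By inclusion–exclusion, the number of valid placements is Σ_{j=0}^{2} (−1)^j C(2,j)·(5−j)!.
Computing: 120 − 48 + 6 = 78.

78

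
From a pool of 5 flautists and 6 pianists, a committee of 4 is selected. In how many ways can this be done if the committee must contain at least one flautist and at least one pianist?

With no constraint there are C(11,4) = 330 possible selections.
Selections missing a whole group: no flautists → C(6,4) = 15; no pianists → C(5,4) = 5.
Both groups omitted at once is impossible, so 330 − 20 = 310.

310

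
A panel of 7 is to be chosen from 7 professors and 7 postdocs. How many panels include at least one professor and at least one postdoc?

With no constraint there are C(14,7) = 3432 possible selections.
Selections missing a whole group: no professors → C(7,7) = 1; no postdocs → C(7,7) = 1.
Both groups omitted at once is impossible, so 3432 − 2 = 3430.

3430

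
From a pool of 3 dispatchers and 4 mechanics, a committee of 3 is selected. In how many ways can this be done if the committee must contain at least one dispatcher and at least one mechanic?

30

Unrestricted: C(7,3) = 35 ways to pick any 3 of the 7.
Subtract selections that omit an entire group: no dispatchers → C(4,3) = 4; no mechanics → C(3,3) = 1.
Both groups omitted at once is impossible, so 35 − 5 = 30.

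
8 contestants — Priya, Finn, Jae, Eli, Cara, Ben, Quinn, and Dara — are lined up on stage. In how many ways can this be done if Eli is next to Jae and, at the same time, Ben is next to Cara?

2880

Treat {Eli,Jae} as one block (2 orders) and {Ben,Cara} as another (2 orders).
That leaves 6 units to arrange: 2 × 2 × 6! = 4 × 720 = 2880.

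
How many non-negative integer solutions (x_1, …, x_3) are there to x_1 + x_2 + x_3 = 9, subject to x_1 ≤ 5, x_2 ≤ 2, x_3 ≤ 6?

12

Ignoring the caps, the number of non-negative solutions to x_1+…+x_3 = 9 is C(11,2) = 55.
Subtract solutions that violate a single cap (substitute x_i' = x_i − (cap_i+1)): x_1 ≥ 6 gives C(5,2) = 10; x_2 ≥ 3 gives C(8,2) = 28; x_3 ≥ 7 gives C(4,2) = 6. Together 44.
Add back pairs where two caps are both exceeded: 1 + 0 + 0 = 1.
By inclusion–exclusion the count is 55 − 44 + 1 = 12.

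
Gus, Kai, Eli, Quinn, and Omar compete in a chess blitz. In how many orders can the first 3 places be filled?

60

This is an ordered selection of 3 from 5: P(5,3).
That gives 5 × 4 × 3 = 60.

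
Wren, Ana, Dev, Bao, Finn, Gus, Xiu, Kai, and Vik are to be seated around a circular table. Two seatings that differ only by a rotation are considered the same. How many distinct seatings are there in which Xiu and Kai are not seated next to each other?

30240

All circular seatings of 9 people number (8)! = 40320.
Seatings with Xiu beside Kai: treat them as a block with 2 internal orders, giving 2 × (7)! = 10080.
Subtracting, 40320 − 10080 = 30240.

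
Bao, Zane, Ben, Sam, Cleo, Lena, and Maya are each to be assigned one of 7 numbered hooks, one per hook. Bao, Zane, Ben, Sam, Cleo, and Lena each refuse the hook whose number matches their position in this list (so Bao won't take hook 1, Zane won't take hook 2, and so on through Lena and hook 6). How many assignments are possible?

2119

Let Aᵢ (for 1 ≤ i ≤ 6) be the placements that put person i in their forbidden hook. Any j of these fix j positions, leaving (7−j)! ways to fill the rest, and there are C(6,j) ways to pick which j.
By inclusion–exclusion, the number of valid placements is Σ_{j=0}^{6} (−1)^j C(6,j)·(7−j)!.
Computing: 5040 − 4320 + 1800 − 480 + 90 − 12 + 1 = 2119.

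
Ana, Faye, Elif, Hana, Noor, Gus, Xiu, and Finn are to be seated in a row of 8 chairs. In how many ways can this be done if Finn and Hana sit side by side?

10080

Place the 6 others and the Finn-Hana pair as 7 objects in a line; the pair has 2 internal arrangements.
That gives 2 × 7! = 2 × 5040 = 10080.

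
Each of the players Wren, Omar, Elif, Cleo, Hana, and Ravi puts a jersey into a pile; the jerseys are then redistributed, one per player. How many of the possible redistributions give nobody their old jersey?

Let Aᵢ be the assignments in which player i gets their old jersey. We want the size of the complement of A₁∪…∪A_6.
By inclusion–exclusion this is Σ_{j=0}^{6} (−1)^j C(6,j)·(6−j)!.
Computing: 720 − 720 + 360 − 120 + 30 − 6 + 1 = 265.

265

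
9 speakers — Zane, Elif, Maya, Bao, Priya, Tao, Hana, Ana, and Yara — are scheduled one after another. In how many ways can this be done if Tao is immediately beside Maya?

Treat {Tao, Maya} as a single unit. There are 8 units to order, and the pair itself can be ordered 2 ways.
That gives 2 × 8! = 2 × 40320 = 80640.

80640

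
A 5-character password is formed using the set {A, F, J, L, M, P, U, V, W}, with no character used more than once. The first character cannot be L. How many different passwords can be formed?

13440

The first character has 9−1 = 8 choices (anything except L).
The remaining 4 characters are filled from the other 8 symbols without repetition: 8 × 7 × 6 × 5 = 1680.
Total: 8 × 1680 = 13440.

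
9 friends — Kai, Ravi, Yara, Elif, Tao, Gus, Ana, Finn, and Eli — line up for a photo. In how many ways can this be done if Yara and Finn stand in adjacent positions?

Place the 7 others and the Yara-Finn pair as 8 objects in a line; the pair has 2 internal arrangements.
So the count is 2·(8)! = 80640.

80640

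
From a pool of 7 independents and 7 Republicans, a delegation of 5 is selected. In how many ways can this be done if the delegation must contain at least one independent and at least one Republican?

Total 5-person selections from all 14: C(14,5) = 2002.
Selections missing a whole group: no independents → C(7,5) = 21; no Republicans → C(7,5) = 21.
Both groups omitted at once is impossible, so 2002 − 42 = 1960.

1960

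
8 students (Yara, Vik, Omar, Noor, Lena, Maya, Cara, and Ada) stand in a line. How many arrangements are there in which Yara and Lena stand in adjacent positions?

Treat {Yara, Lena} as a single unit. There are 7 units to order, and the pair itself can be ordered 2 ways.
That gives 2 × 7! = 2 × 5040 = 10080.

10080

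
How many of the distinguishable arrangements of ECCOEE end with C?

Fix C in the last position and arrange the remaining 5 letters.
Those 5 letters have E appearing 3 times, giving (5)!/(3!) = 20.

20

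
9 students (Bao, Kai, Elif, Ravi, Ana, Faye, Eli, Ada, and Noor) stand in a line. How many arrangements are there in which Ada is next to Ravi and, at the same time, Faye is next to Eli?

20160

Treat {Ada,Ravi} as one block (2 orders) and {Faye,Eli} as another (2 orders).
That leaves 7 units to arrange: 2 × 2 × 7! = 4 × 5040 = 20160.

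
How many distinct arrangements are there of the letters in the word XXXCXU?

Letter multiplicities in XXXCXU: C×1, U×1, X×4.
Dividing 6! = 720 by 4! = 24 for the repeated letters gives 30.

30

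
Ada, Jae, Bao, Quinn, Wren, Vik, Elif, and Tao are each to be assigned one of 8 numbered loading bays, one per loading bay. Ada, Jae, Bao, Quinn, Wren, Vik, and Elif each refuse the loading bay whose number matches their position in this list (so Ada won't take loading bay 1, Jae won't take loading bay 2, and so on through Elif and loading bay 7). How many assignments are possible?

Let Aᵢ (for 1 ≤ i ≤ 7) be the placements that put person i in their forbidden loading bay. Any j of these fix j positions, leaving (8−j)! ways to fill the rest, and there are C(7,j) ways to pick which j.
By inclusion–exclusion, the number of valid placements is Σ_{j=0}^{7} (−1)^j C(7,j)·(8−j)!.
Computing: 40320 − 35280 + 15120 − 4200 + 840 − 126 + 14 − 1 = 16687.

16687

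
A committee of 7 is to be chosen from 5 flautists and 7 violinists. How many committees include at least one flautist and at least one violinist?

791

With no constraint there are C(12,7) = 792 possible selections.
Subtract selections that omit an entire group: no flautists → C(7,7) = 1; no violinists → C(5,7) = 0.
Both groups omitted at once is impossible, so 792 − 1 = 791.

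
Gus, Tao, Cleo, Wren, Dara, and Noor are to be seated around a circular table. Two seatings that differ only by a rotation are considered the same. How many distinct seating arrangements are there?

120

Around a circle, 6 distinct people have 6!/6 = (5)! = 120 rotationally distinct seatings.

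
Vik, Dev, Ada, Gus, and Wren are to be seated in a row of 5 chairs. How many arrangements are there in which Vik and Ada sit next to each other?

48

Place the 3 others and the Vik-Ada pair as 4 objects in a line; the pair has 2 internal arrangements.
So the count is 2·(4)! = 48.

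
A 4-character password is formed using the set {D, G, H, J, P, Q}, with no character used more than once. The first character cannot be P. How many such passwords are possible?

The first character has 6−1 = 5 choices (anything except P).
The remaining 3 characters are filled from the other 5 symbols without repetition: 5 × 4 × 3 = 60.
Total: 5 × 60 = 300.

300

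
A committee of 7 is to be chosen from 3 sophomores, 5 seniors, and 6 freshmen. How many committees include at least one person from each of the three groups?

Unrestricted: C(14,7) = 3432 ways to pick any 7 of the 14.
Selections missing a whole group: no sophomores → C(11,7) = 330; no seniors → C(9,7) = 36; no freshmen → C(8,7) = 8.
Add back selections omitting two groups (i.e. drawn from a single group): C(3,7) + C(5,7) + C(6,7) = 0.
By inclusion–exclusion: 3432 − 374 + 0 = 3058.

3058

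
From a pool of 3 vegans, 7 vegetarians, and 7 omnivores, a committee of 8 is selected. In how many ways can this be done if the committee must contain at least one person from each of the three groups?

Unrestricted: C(17,8) = 24310 ways to pick any 8 of the 17.
Selections missing a whole group: no vegans → C(14,8) = 3003; no vegetarians → C(10,8) = 45; no omnivores → C(10,8) = 45.
Add back selections omitting two groups (i.e. drawn from a single group): C(3,8) + C(7,8) + C(7,8) = 0.
By inclusion–exclusion: 24310 − 3093 + 0 = 21217.

21217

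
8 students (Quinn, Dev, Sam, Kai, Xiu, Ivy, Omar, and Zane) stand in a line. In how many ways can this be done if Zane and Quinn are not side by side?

30240

Of the 8! = 40320 arrangements, those with Zane and Quinn adjacent number 2 × 7! = 10080 (treat the pair as a block with 2 internal orders).
So 40320 − 10080 = 30240 arrangements keep them apart.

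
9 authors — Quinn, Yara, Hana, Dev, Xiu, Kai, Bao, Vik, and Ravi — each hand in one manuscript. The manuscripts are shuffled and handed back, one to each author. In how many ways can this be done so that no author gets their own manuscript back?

133496

This is the derangement count D_9: permutations of 9 items with no fixed point.
By inclusion–exclusion this is Σ_{j=0}^{9} (−1)^j C(9,j)·(9−j)!.
Computing: 362880 − 362880 + 181440 − 60480 + 15120 − 3024 + 504 − 72 + 9 − 1 = 133496.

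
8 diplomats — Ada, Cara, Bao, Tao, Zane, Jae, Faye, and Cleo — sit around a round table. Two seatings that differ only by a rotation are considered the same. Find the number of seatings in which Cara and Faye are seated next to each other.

Glue Cara and Faye into a block (2 internal orders). Seating 7 units around a circle gives (6)! arrangements.
So 2 × (6)! = 2 × 720 = 1440.

1440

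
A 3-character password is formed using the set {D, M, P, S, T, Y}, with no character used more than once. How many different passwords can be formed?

120

Choose and order 3 of the 6 symbols: the first character has 6 options, the next 5, then 4.
That product is 6 × 5 × 4 = 120.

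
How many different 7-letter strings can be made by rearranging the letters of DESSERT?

Letter multiplicities in DESSERT: D×1, E×2, R×1, S×2, T×1.
The number of distinct arrangements is 7!/(2!·2!) = 5040/4 = 1260.

1260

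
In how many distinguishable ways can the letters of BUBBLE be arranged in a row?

120

BUBBLE has 6 letters with B appearing 3 times.
The number of distinct arrangements is 6!/(3!) = 720/6 = 120.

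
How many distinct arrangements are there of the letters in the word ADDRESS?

The 7 letters of ADDRESS have repeats: D appearing twice and S appearing twice.
The number of distinct arrangements is 7!/(2!·2!) = 5040/4 = 1260.

1260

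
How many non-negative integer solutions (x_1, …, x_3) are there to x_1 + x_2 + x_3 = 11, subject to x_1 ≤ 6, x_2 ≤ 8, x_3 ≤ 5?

Ignoring the caps, the number of non-negative solutions to x_1+…+x_3 = 11 is C(13,2) = 78.
Subtract solutions that violate a single cap (substitute x_i' = x_i − (cap_i+1)): x_1 ≥ 7 gives C(6,2) = 15; x_2 ≥ 9 gives C(4,2) = 6; x_3 ≥ 6 gives C(7,2) = 21. Together 42.
No two caps can be exceeded simultaneously, so the pair terms are all 0.
By inclusion–exclusion the count is 78 − 42 + 0 = 36.

36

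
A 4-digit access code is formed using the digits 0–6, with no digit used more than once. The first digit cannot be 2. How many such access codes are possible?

The first digit has 7−1 = 6 choices (anything except 2).
The remaining 3 digits are filled from the other 6 symbols without repetition: 6 × 5 × 4 = 120.
Total: 6 × 120 = 720.

720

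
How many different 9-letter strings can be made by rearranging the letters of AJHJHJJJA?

756

The 9 letters of AJHJHJJJA have repeats: A appearing twice, H appearing twice, and J appearing 5 times.
So there are 9! / (5!·2!·2!) = 756 distinguishable arrangements.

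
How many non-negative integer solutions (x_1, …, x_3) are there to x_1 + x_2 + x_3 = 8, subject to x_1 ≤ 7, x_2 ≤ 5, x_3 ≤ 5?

32

Ignoring the caps, the number of non-negative solutions to x_1+…+x_3 = 8 is C(10,2) = 45.
Subtract solutions that violate a single cap (substitute x_i' = x_i − (cap_i+1)): x_1 ≥ 8 gives C(2,2) = 1; x_2 ≥ 6 gives C(4,2) = 6; x_3 ≥ 6 gives C(4,2) = 6. Together 13.
No two caps can be exceeded simultaneously, so the pair terms are all 0.
By inclusion–exclusion the count is 45 − 13 + 0 = 32.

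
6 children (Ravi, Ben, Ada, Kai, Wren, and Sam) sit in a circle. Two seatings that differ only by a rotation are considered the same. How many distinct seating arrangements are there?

Around a circle, 6 distinct people have 6!/6 = (5)! = 120 rotationally distinct seatings.

120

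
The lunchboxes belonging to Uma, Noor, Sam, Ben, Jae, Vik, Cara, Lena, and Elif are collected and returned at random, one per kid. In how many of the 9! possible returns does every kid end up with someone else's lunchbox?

Count assignments avoiding every fixed point. For any j of the 9 kids fixed to their own lunchbox, the other 9−j can be arranged in (9−j)! ways.
By inclusion–exclusion this is Σ_{j=0}^{9} (−1)^j C(9,j)·(9−j)!.
Computing: 362880 − 362880 + 181440 − 60480 + 15120 − 3024 + 504 − 72 + 9 − 1 = 133496.

133496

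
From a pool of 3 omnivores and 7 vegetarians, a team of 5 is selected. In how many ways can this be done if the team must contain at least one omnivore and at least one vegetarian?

231

Unrestricted: C(10,5) = 252 ways to pick any 5 of the 10.
Selections missing a whole group: no omnivores → C(7,5) = 21; no vegetarians → C(3,5) = 0.
Both groups omitted at once is impossible, so 252 − 21 = 231.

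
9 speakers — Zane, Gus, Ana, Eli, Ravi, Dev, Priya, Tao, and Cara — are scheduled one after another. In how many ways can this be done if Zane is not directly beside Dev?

There are 9! = 362880 arrangements in all. If Zane and Dev are adjacent, merging them into one block gives 2·(8)! = 80640 arrangements.
So 362880 − 80640 = 282240 arrangements keep them apart.

282240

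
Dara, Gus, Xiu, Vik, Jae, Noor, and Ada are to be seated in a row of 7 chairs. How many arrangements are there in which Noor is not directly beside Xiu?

3600

Of the 7! = 5040 arrangements, those with Noor and Xiu adjacent number 2 × 6! = 1440 (treat the pair as a block with 2 internal orders).
Complementary counting: 5040 − 1440 = 3600.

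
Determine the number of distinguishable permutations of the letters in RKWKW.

The 5 letters of RKWKW have repeats: K appearing twice and W appearing twice.
So there are 5! / (2!·2!) = 30 distinguishable arrangements.

30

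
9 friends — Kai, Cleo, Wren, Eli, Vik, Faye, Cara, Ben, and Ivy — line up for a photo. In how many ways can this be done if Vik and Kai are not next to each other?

282240

There are 9! = 362880 arrangements in all. If Vik and Kai are adjacent, merging them into one block gives 2·(8)! = 80640 arrangements.
So 362880 − 80640 = 282240 arrangements keep them apart.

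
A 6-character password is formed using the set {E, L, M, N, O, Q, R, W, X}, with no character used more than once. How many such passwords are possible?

Choose and order 6 of the 9 symbols: the first character has 9 options, the next 8, and so on down to 4.
That product is 9 × 8 × 7 × 6 × 5 × 4 = 60480.

60480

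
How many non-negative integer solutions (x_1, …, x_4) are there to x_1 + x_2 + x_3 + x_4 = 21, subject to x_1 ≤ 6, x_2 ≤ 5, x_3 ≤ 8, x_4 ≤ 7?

Ignoring the caps, the number of non-negative solutions to x_1+…+x_4 = 21 is C(24,3) = 2024.
Subtract solutions that violate a single cap (substitute x_i' = x_i − (cap_i+1)): x_1 ≥ 7 gives C(17,3) = 680; x_2 ≥ 6 gives C(18,3) = 816; x_3 ≥ 9 gives C(15,3) = 455; x_4 ≥ 8 gives C(16,3) = 560. Together 2511.
Add back pairs where two caps are both exceeded: 165 + 56 + 84 + 84 + 120 + 35 = 544.
Subtract triples: 0 + 1 + 0 + 0 = 1.
By inclusion–exclusion the count is 2024 − 2511 + 544 − 1 = 56.

56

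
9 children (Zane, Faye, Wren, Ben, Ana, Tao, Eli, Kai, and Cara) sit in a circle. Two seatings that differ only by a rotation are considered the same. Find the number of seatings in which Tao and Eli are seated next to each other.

Glue Tao and Eli into a block (2 internal orders). Seating 8 units around a circle gives (7)! arrangements.
So 2 × (7)! = 2 × 5040 = 10080.

10080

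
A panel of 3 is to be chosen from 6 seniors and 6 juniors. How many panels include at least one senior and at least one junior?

Unrestricted: C(12,3) = 220 ways to pick any 3 of the 12.
Selections missing a whole group: no seniors → C(6,3) = 20; no juniors → C(6,3) = 20.
Both groups omitted at once is impossible, so 220 − 40 = 180.

180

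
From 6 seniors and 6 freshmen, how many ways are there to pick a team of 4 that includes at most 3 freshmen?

Split by how many freshmen are chosen (0 through 3).
Sum: C(6,0)·C(6,4) + C(6,1)·C(6,3) + C(6,2)·C(6,2) + C(6,3)·C(6,1) = 15 + 120 + 225 + 120 = 480.

480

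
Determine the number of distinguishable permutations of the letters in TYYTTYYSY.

504

Letter multiplicities in TYYTTYYSY: S×1, T×3, Y×5.
Dividing 9! = 362880 by 5!·3! = 720 for the repeated letters gives 504.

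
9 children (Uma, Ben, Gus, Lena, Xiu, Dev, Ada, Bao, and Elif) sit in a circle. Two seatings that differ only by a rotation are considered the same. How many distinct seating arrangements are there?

40320

Around a circle, 9 distinct people have 9!/9 = (8)! = 40320 rotationally distinct seatings.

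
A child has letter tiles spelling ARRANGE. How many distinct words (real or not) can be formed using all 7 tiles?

Letter multiplicities in ARRANGE: A×2, E×1, G×1, N×1, R×2.
The number of distinct arrangements is 7!/(2!·2!) = 5040/4 = 1260.

1260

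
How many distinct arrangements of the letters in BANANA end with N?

With the last slot taken by N, it remains to arrange the other 5 letters (BAANA).
Those 5 letters have A appearing 3 times, giving (5)!/(3!) = 20.

20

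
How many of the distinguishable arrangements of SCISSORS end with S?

Fix S in the last position and arrange the remaining 7 letters.
Those 7 letters have S appearing 3 times, giving (7)!/(3!) = 840.

840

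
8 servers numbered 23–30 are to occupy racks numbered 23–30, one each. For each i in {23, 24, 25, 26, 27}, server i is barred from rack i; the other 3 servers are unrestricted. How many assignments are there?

Let Aᵢ (for 23 ≤ i ≤ 27) be the placements that put server i in its forbidden rack. Any j of these fix j positions, leaving (8−j)! ways to fill the rest, and there are C(5,j) ways to pick which j.
By inclusion–exclusion, the number of valid placements is Σ_{j=0}^{5} (−1)^j C(5,j)·(8−j)!.
Computing: 40320 − 25200 + 7200 − 1200 + 120 − 6 = 21234.

21234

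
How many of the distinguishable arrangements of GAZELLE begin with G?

180

With the first slot taken by G, it remains to arrange the other 6 letters (AZELLE).
Those 6 letters have E appearing twice and L appearing twice, giving (6)!/(2!·2!) = 180.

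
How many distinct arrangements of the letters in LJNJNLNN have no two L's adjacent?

Total arrangements of LJNJNLNN: 8!/(4!·2!·2!) = 420.
Arrangements with the L's together: treat LL as one letter, giving (7)!/(4!·2!) = 105.
Hence 420 − 105 = 315.

315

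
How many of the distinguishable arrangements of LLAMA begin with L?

12

With the first slot taken by L, it remains to arrange the other 4 letters (LAMA).
Those 4 letters have A appearing twice, giving (4)!/(2!) = 12.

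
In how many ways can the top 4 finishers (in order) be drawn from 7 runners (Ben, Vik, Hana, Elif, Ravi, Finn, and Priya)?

840

This is an ordered selection of 4 from 7: P(7,4).
That gives 7 × 6 × 5 × 4 = 840.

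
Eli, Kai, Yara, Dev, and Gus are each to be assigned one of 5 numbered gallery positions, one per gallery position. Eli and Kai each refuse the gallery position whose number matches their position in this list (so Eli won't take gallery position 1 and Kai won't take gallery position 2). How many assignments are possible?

Let Aᵢ (for i ∈ {1, 2}) be the placements that put person i in their forbidden gallery position. Any j of these fix j positions, leaving (5−j)! ways to fill the rest, and there are C(2,j) ways to pick which j.
By inclusion–exclusion, the number of valid placements is Σ_{j=0}^{2} (−1)^j C(2,j)·(5−j)!.
Computing: 120 − 48 + 6 = 78.

78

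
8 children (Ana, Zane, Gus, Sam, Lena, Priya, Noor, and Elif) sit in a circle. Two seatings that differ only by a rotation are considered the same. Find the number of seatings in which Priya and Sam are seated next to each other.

Treat {Priya, Sam} as one unit (2 internal orders) and seat the resulting 7 units around the table: (6)! circular arrangements.
So 2 × (6)! = 2 × 720 = 1440.

1440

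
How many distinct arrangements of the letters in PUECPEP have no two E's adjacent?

300

Total arrangements of PUECPEP: 7!/(3!·2!) = 420.
Arrangements with the E's together: treat EE as one letter, giving (6)!/(3!) = 120.
Subtracting, 420 − 120 = 300 arrangements keep the E's apart.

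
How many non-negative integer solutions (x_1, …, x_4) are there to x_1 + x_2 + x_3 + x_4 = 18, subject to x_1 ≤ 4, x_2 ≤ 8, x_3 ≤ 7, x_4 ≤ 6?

109

Ignoring the caps, the number of non-negative solutions to x_1+…+x_4 = 18 is C(21,3) = 1330.
Subtract solutions that violate a single cap (substitute x_i' = x_i − (cap_i+1)): x_1 ≥ 5 gives C(16,3) = 560; x_2 ≥ 9 gives C(12,3) = 220; x_3 ≥ 8 gives C(13,3) = 286; x_4 ≥ 7 gives C(14,3) = 364. Together 1430.
Add back pairs where two caps are both exceeded: 35 + 56 + 84 + 4 + 10 + 20 = 209.
By inclusion–exclusion the count is 1330 − 1430 + 209 = 109.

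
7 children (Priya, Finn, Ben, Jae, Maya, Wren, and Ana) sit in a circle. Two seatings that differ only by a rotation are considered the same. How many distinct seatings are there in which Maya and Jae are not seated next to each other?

480

Without the restriction there are (6)! = 720 seatings.
Those with Maya next to Jae: fuse the pair into one unit and seat 6 units around a circle — 2·(5)! = 240.
Subtracting, 720 − 240 = 480.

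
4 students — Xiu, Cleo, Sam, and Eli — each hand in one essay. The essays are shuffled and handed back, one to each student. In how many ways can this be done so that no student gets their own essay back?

This is the derangement count D_4: permutations of 4 items with no fixed point.
By inclusion–exclusion this is Σ_{j=0}^{4} (−1)^j C(4,j)·(4−j)!.
Computing: 24 − 24 + 12 − 4 + 1 = 9.

9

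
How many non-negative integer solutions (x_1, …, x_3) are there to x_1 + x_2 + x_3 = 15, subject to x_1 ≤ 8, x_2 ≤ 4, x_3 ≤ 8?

20

By stars and bars, unrestricted non-negative solutions to x_1+…+x_3 = 15 number C(15+2,2) = 136.
Subtract solutions that violate a single cap (substitute x_i' = x_i − (cap_i+1)): x_1 ≥ 9 gives C(8,2) = 28; x_2 ≥ 5 gives C(12,2) = 66; x_3 ≥ 9 gives C(8,2) = 28. Together 122.
Add back pairs where two caps are both exceeded: 3 + 0 + 3 = 6.
By inclusion–exclusion the count is 136 − 122 + 6 = 20.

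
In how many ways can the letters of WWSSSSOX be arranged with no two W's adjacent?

There are 8!/(4!·2!) = 840 arrangements of WWSSSSOX in total.
Arrangements with the W's together: treat WW as one letter, giving (7)!/(4!) = 210.
Subtracting, 840 − 210 = 630 arrangements keep the W's apart.

630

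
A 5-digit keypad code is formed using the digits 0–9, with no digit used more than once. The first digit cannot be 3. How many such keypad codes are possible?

27216

The first digit has 10−1 = 9 choices (anything except 3).
The remaining 4 digits are filled from the other 9 symbols without repetition: 9 × 8 × 7 × 6 = 3024.
Total: 9 × 3024 = 27216.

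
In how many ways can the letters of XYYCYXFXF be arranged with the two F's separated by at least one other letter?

There are 9!/(3!·3!·2!) = 5040 arrangements of XYYCYXFXF in total.
Arrangements with the F's together: treat FF as one letter, giving (8)!/(3!·3!) = 1120.
Subtracting, 5040 − 1120 = 3920 arrangements keep the F's apart.

3920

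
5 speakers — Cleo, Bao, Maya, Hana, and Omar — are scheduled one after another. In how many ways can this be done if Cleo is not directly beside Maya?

72

There are 5! = 120 arrangements in all. If Cleo and Maya are adjacent, merging them into one block gives 2·(4)! = 48 arrangements.
Complementary counting: 120 − 48 = 72.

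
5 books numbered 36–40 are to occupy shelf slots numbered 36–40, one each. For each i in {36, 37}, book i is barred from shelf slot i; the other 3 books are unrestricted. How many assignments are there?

78

Let Aᵢ (for i ∈ {36, 37}) be the placements that put book i in its forbidden shelf slot. Any j of these fix j positions, leaving (5−j)! ways to fill the rest, and there are C(2,j) ways to pick which j.
By inclusion–exclusion, the number of valid placements is Σ_{j=0}^{2} (−1)^j C(2,j)·(5−j)!.
Computing: 120 − 48 + 6 = 78.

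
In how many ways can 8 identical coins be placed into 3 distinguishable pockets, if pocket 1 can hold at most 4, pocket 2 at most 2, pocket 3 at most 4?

By stars and bars, unrestricted non-negative solutions to x_1+…+x_3 = 8 number C(8+2,2) = 45.
Subtract solutions that violate a single cap (substitute x_i' = x_i − (cap_i+1)): x_1 ≥ 5 gives C(5,2) = 10; x_2 ≥ 3 gives C(7,2) = 21; x_3 ≥ 5 gives C(5,2) = 10. Together 41.
Add back pairs where two caps are both exceeded: 1 + 0 + 1 = 2.
By inclusion–exclusion the count is 45 − 41 + 2 = 6.

6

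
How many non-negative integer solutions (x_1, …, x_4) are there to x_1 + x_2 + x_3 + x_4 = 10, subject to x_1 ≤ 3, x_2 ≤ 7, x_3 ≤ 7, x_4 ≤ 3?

By stars and bars, unrestricted non-negative solutions to x_1+…+x_4 = 10 number C(10+3,3) = 286.
Subtract solutions that violate a single cap (substitute x_i' = x_i − (cap_i+1)): x_1 ≥ 4 gives C(9,3) = 84; x_2 ≥ 8 gives C(5,3) = 10; x_3 ≥ 8 gives C(5,3) = 10; x_4 ≥ 4 gives C(9,3) = 84. Together 188.
Add back pairs where two caps are both exceeded: 0 + 0 + 10 + 0 + 0 + 0 = 10.
By inclusion–exclusion the count is 286 − 188 + 10 = 108.

108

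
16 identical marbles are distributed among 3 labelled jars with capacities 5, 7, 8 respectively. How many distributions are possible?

Without the upper bounds there are C(18,2) = 153 ways to split 16 among 3 jars.
Subtract solutions that violate a single cap (substitute x_i' = x_i − (cap_i+1)): x_1 ≥ 6 gives C(12,2) = 66; x_2 ≥ 8 gives C(10,2) = 45; x_3 ≥ 9 gives C(9,2) = 36. Together 147.
Add back pairs where two caps are both exceeded: 6 + 3 + 0 = 9.
By inclusion–exclusion the count is 153 − 147 + 9 = 15.

15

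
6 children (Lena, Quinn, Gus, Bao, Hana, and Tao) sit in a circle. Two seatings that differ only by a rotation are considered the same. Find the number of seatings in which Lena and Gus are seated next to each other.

48

Glue Lena and Gus into a block (2 internal orders). Seating 5 units around a circle gives (4)! arrangements.
So 2 × (4)! = 2 × 24 = 48.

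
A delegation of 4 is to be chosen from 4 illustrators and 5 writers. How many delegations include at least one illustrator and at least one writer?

Unrestricted: C(9,4) = 126 ways to pick any 4 of the 9.
Subtract selections that omit an entire group: no illustrators → C(5,4) = 5; no writers → C(4,4) = 1.
Both groups omitted at once is impossible, so 126 − 6 = 120.

120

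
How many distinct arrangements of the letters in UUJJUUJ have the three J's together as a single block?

5

Treat the 3 copies of J as a single block. The multiset to arrange is then {JJJ, U, U, U, U}, 5 items in all.
That gives (5)!/(4!) = 5 arrangements.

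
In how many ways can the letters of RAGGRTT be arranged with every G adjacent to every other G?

Treat the 2 copies of G as a single block. The multiset to arrange is then {GG, A, R, R, T, T}, 6 items in all.
That gives (6)!/(2!·2!) = 180 arrangements.

180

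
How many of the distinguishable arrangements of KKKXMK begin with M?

Fix M in the first position and arrange the remaining 5 letters.
Those 5 letters have K appearing 4 times, giving (5)!/(4!) = 5.

5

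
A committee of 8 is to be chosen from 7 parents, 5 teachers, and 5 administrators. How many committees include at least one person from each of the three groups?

With no constraint there are C(17,8) = 24310 possible selections.
Selections missing a whole group: no parents → C(10,8) = 45; no teachers → C(12,8) = 495; no administrators → C(12,8) = 495.
Add back selections omitting two groups (i.e. drawn from a single group): C(7,8) + C(5,8) + C(5,8) = 0.
By inclusion–exclusion: 24310 − 1035 + 0 = 23275.

23275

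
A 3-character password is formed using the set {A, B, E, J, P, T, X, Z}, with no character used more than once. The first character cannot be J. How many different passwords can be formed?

294

The first character has 8−1 = 7 choices (anything except J).
The remaining 2 characters are filled from the other 7 symbols without repetition: 7 × 6 = 42.
Total: 7 × 42 = 294.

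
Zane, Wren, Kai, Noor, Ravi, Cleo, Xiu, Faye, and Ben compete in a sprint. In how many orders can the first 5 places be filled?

There are 9 choices for 1st place, 8 for 2nd, and so on down to 5 for position 5.
That gives 9 × 8 × 7 × 6 × 5 = 15120.

15120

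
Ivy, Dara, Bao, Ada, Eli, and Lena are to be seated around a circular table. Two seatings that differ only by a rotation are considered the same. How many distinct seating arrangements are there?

120

Fix one person's seat to break rotational symmetry; the remaining 5 people can be arranged in (5)! = 120 ways.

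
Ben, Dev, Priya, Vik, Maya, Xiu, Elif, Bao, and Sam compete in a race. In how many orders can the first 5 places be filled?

There are 9 choices for 1st place, 8 for 2nd, and so on down to 5 for position 5.
That gives 9 × 8 × 7 × 6 × 5 = 15120.

15120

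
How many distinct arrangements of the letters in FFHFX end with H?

4

Fix H in the last position and arrange the remaining 4 letters.
Those 4 letters have F appearing 3 times, giving (4)!/(3!) = 4.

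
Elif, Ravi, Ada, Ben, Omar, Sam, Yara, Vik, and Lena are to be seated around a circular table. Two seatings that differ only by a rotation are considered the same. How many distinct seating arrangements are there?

40320

Seat Elif anywhere (absorbing the rotational symmetry), then permute the other 8: (8)! = 40320.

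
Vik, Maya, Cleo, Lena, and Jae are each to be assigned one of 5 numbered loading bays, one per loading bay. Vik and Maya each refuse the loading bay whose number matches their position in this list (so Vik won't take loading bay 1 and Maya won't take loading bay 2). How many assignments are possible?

78

Let Aᵢ (for i ∈ {1, 2}) be the placements that put person i in their forbidden loading bay. Any j of these fix j positions, leaving (5−j)! ways to fill the rest, and there are C(2,j) ways to pick which j.
By inclusion–exclusion, the number of valid placements is Σ_{j=0}^{2} (−1)^j C(2,j)·(5−j)!.
Computing: 120 − 48 + 6 = 78.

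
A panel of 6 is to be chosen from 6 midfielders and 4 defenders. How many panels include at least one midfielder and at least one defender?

With no constraint there are C(10,6) = 210 possible selections.
Subtract selections that omit an entire group: no midfielders → C(4,6) = 0; no defenders → C(6,6) = 1.
Both groups omitted at once is impossible, so 210 − 1 = 209.

209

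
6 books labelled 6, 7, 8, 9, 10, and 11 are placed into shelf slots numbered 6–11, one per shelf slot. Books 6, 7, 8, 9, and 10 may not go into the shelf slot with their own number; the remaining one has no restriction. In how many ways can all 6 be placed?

Let Aᵢ (for 6 ≤ i ≤ 10) be the placements that put book i in its forbidden shelf slot. Any j of these fix j positions, leaving (6−j)! ways to fill the rest, and there are C(5,j) ways to pick which j.
By inclusion–exclusion, the number of valid placements is Σ_{j=0}^{5} (−1)^j C(5,j)·(6−j)!.
Computing: 720 − 600 + 240 − 60 + 10 − 1 = 309.

309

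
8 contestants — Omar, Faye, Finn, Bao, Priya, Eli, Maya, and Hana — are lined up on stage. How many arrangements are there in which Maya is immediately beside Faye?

Glue Maya and Faye into one block (2 internal orders), leaving 7 units to arrange in a row.
So the count is 2·(7)! = 10080.

10080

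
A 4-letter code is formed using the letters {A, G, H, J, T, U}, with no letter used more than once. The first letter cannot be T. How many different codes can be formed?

The first letter has 6−1 = 5 choices (anything except T).
The remaining 3 letters are filled from the other 5 symbols without repetition: 5 × 4 × 3 = 60.
Total: 5 × 60 = 300.

300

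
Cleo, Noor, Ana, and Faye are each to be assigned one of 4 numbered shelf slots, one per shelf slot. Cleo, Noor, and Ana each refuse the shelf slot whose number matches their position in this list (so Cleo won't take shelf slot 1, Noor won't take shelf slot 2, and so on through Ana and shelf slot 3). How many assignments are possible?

Let Aᵢ (for i ∈ {1, 2, 3}) be the placements that put person i in their forbidden shelf slot. Any j of these fix j positions, leaving (4−j)! ways to fill the rest, and there are C(3,j) ways to pick which j.
By inclusion–exclusion, the number of valid placements is Σ_{j=0}^{3} (−1)^j C(3,j)·(4−j)!.
Computing: 24 − 18 + 6 − 1 = 11.

11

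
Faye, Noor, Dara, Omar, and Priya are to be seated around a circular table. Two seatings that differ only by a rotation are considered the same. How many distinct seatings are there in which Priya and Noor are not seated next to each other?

12

All circular seatings of 5 people number (4)! = 24.
Those with Priya next to Noor: fuse the pair into one unit and seat 4 units around a circle — 2·(3)! = 12.
Subtracting, 24 − 12 = 12.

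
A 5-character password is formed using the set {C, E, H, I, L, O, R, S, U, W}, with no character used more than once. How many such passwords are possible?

30240

With no repetition, fill the 5 characters in order: 10 choices, then 9, down to 6.
10 × 9 × 8 × 7 × 6 = 30240.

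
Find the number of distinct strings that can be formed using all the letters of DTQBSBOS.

Letter multiplicities in DTQBSBOS: B×2, D×1, O×1, Q×1, S×2, T×1.
Dividing 8! = 40320 by 2!·2! = 4 for the repeated letters gives 10080.

10080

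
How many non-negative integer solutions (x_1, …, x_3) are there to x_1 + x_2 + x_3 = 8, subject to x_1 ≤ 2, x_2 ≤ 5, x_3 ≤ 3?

Ignoring the caps, the number of non-negative solutions to x_1+…+x_3 = 8 is C(10,2) = 45.
Subtract solutions that violate a single cap (substitute x_i' = x_i − (cap_i+1)): x_1 ≥ 3 gives C(7,2) = 21; x_2 ≥ 6 gives C(4,2) = 6; x_3 ≥ 4 gives C(6,2) = 15. Together 42.
Add back pairs where two caps are both exceeded: 0 + 3 + 0 = 3.
By inclusion–exclusion the count is 45 − 42 + 3 = 6.

6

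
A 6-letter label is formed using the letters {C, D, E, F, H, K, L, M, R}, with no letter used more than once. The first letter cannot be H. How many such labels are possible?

The first letter has 9−1 = 8 choices (anything except H).
The remaining 5 letters are filled from the other 8 symbols without repetition: 8 × 7 × 6 × 5 × 4 = 6720.
Total: 8 × 6720 = 53760.

53760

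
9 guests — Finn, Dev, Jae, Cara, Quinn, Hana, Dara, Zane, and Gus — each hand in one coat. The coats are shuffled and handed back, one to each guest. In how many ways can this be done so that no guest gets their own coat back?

Count assignments avoiding every fixed point. For any j of the 9 guests fixed to their own coat, the other 9−j can be arranged in (9−j)! ways.
By inclusion–exclusion this is Σ_{j=0}^{9} (−1)^j C(9,j)·(9−j)!.
Computing: 362880 − 362880 + 181440 − 60480 + 15120 − 3024 + 504 − 72 + 9 − 1 = 133496.

133496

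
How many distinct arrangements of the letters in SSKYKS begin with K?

20

With the first slot taken by K, it remains to arrange the other 5 letters (SSYKS).
Those 5 letters have S appearing 3 times, giving (5)!/(3!) = 20.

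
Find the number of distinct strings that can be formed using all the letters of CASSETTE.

The 8 letters of CASSETTE have repeats: E appearing twice, S appearing twice, and T appearing twice.
The number of distinct arrangements is 8!/(2!·2!·2!) = 40320/8 = 5040.

5040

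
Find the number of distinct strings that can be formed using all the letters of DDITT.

30

The 5 letters of DDITT have repeats: D appearing twice and T appearing twice.
Dividing 5! = 120 by 2!·2! = 4 for the repeated letters gives 30.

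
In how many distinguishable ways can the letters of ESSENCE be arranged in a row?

The 7 letters of ESSENCE have repeats: E appearing 3 times and S appearing twice.
Dividing 7! = 5040 by 3!·2! = 12 for the repeated letters gives 420.

420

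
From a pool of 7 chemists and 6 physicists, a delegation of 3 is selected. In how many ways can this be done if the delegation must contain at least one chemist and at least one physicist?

231

Total 3-person selections from all 13: C(13,3) = 286.
Selections missing a whole group: no chemists → C(6,3) = 20; no physicists → C(7,3) = 35.
Both groups omitted at once is impossible, so 286 − 55 = 231.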